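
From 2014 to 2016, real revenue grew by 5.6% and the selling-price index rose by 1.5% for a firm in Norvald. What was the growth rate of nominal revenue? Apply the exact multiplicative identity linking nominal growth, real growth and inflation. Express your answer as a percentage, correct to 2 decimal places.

7.18%

(1 + g_nom) = (1 + g_real)(1 + π) = 1.0560 × 1.0150 = 1.07184.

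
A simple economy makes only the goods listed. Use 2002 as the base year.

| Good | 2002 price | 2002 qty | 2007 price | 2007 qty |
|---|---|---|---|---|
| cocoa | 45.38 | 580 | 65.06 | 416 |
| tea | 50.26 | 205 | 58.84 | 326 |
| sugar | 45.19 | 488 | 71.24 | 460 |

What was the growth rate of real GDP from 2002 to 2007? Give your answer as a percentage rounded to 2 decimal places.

Real GDP 2002 = Nominal GDP 2002 = 45.38·580 + 50.26·205 + 45.19·488 = 58676.42.
Real GDP 2007 (at 2002 prices) = 45.38·416 + 50.26·326 + 45.19·460 = 56050.24.
Real growth = 56050.24/58676.42 − 1 = -0.0448.

-4.48%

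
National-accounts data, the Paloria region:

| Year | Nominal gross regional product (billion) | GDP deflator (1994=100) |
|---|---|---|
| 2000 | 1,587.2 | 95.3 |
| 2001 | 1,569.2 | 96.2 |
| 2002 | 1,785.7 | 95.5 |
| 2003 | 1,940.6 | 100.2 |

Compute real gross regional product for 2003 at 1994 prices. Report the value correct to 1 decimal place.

Real gross regional product 2003 = 1940.6 / 1.002 = 1936.73.

1,936.7 billion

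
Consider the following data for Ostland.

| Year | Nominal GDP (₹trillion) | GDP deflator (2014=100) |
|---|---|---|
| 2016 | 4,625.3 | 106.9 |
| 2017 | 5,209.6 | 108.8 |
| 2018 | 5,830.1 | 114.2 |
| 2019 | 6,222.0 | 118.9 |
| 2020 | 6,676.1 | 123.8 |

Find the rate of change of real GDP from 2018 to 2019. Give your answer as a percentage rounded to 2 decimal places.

Real GDP 2018 = 5830.1/1.142 = 5105.17.
Real GDP 2019 = 6222.0/1.189 = 5232.97.
Change = 5232.97/5105.17 − 1 = 0.0250.

2.50%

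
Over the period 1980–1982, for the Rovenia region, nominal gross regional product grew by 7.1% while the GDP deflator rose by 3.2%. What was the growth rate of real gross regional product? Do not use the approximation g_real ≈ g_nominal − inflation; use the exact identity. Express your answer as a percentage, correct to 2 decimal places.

(1 + g_nom) = (1 + g_real)(1 + π), so g_real = 1.0710 / 1.0320 − 1 = 0.03779.

3.78%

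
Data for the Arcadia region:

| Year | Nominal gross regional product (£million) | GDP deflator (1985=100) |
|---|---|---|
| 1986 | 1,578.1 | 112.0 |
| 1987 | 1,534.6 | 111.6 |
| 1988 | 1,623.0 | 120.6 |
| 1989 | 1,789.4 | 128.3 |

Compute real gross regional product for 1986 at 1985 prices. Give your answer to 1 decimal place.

£1,409.0 million

Real gross regional product 1986 = 1578.1 / 1.120 = 1409.02.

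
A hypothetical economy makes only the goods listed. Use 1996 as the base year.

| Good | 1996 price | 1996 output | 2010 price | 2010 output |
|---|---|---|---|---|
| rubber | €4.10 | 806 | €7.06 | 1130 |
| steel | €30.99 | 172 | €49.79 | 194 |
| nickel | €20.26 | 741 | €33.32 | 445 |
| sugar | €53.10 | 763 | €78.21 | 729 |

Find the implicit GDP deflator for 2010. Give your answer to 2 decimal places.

153.30

Nominal GDP 2010 = 7.06·1130 + 49.79·194 + 33.32·445 + 78.21·729 = 89479.55.
Real GDP 2010 (at 1996 prices) = 4.10·1130 + 30.99·194 + 20.26·445 + 53.10·729 = 58370.66.
Deflator = Nominal/Real × 100 = 89479.55/58370.66 × 100 = 153.295.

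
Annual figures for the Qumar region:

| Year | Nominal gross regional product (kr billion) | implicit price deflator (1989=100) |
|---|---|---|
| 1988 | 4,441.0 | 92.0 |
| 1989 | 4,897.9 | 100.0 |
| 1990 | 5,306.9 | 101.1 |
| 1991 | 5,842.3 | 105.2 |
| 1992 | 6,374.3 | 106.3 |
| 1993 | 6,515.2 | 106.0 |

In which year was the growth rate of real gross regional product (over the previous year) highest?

1989: real = 4897.9/1.000 = 4897.90; growth vs 1988 (4827.17) = 1.47%.
1990: real = 5306.9/1.011 = 5249.16; growth vs 1989 (4897.90) = 7.17%.
1991: real = 5842.3/1.052 = 5553.52; growth vs 1990 (5249.16) = 5.80%.
1992: real = 6374.3/1.063 = 5996.52; growth vs 1991 (5553.52) = 7.98%.
1993: real = 6515.2/1.060 = 6146.42; growth vs 1992 (5996.52) = 2.50%.

1992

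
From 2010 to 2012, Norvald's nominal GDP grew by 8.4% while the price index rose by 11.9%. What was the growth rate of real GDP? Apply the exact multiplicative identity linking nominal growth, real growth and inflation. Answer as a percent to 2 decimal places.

(1 + g_nom) = (1 + g_real)(1 + π), so g_real = 1.0840 / 1.1190 − 1 = -0.03128.

-3.13%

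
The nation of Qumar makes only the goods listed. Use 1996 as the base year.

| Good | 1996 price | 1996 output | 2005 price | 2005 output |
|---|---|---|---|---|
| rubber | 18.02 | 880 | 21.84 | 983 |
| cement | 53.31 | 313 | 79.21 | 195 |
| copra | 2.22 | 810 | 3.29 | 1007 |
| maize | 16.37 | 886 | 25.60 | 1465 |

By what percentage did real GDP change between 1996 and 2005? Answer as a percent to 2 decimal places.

Real GDP 1996 = Nominal GDP 1996 = 18.02·880 + 53.31·313 + 2.22·810 + 16.37·886 = 48845.65.
Real GDP 2005 (at 1996 prices) = 18.02·983 + 53.31·195 + 2.22·1007 + 16.37·1465 = 54326.70.
Real growth = 54326.70/48845.65 − 1 = 0.1122.

11.22%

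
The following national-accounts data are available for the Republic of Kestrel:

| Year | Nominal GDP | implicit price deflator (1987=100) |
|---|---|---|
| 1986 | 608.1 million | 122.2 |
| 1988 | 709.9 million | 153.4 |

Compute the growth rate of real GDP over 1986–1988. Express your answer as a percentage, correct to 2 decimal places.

-7.00%

Real GDP 1986 = 608.1 / 1.222 = 497.63.
Real GDP 1988 = 709.9 / 1.534 = 462.78.
Real growth = 462.78 / 497.63 − 1 = -0.0700.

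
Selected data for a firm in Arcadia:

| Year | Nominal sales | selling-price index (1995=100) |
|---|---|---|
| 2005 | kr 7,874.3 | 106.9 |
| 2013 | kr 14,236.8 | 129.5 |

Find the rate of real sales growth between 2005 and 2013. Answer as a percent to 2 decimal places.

Real sales 2005 = 7874.3 / 1.069 = 7366.04.
Real sales 2013 = 14236.8 / 1.295 = 10993.67.
Real growth = 10993.67 / 7366.04 − 1 = 0.4925.

49.25%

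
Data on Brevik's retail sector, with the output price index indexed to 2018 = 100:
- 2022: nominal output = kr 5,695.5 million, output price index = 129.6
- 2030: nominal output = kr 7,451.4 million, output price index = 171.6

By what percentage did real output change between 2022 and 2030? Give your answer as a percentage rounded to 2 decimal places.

Real output 2022 = 5695.5 / 1.296 = 4394.68.
Real output 2030 = 7451.4 / 1.716 = 4342.31.
Real growth = 4342.31 / 4394.68 − 1 = -0.0119.

-1.19%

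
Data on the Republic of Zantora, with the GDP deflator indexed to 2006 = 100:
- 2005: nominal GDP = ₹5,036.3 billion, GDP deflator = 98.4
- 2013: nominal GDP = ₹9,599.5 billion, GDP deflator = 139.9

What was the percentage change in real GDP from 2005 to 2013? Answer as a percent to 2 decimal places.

34.06%

Real GDP 2005 = 5036.3 / 0.984 = 5118.19.
Real GDP 2013 = 9599.5 / 1.399 = 6861.69.
Real growth = 6861.69 / 5118.19 − 1 = 0.3406.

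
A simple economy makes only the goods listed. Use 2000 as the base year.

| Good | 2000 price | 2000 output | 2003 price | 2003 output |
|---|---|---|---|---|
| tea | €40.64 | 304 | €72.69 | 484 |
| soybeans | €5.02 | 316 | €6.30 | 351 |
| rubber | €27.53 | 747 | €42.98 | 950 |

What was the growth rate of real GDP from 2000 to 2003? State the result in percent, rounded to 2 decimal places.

Real GDP 2000 = Nominal GDP 2000 = 40.64·304 + 5.02·316 + 27.53·747 = 34505.79.
Real GDP 2003 (at 2000 prices) = 40.64·484 + 5.02·351 + 27.53·950 = 47585.28.
Real growth = 47585.28/34505.79 − 1 = 0.3791.

37.91%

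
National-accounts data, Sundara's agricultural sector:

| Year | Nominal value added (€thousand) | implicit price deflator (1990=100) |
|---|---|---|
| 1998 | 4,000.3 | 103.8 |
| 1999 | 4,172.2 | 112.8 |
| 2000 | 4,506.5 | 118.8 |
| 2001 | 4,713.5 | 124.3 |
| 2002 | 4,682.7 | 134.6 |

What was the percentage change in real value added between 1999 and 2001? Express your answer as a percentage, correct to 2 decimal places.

Real value added 1999 = 4172.2/1.128 = 3698.76.
Real value added 2001 = 4713.5/1.243 = 3792.04.
Change = 3792.04/3698.76 − 1 = 0.0252.

2.52%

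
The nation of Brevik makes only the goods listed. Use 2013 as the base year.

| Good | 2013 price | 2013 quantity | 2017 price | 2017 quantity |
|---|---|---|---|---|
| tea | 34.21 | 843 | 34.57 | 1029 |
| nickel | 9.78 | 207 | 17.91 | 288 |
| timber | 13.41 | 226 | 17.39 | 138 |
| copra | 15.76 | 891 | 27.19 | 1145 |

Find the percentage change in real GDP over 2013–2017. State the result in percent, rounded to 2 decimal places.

20.82%

Real GDP 2013 = Nominal GDP 2013 = 34.21·843 + 9.78·207 + 13.41·226 + 15.76·891 = 47936.31.
Real GDP 2017 (at 2013 prices) = 34.21·1029 + 9.78·288 + 13.41·138 + 15.76·1145 = 57914.51.
Real growth = 57914.51/47936.31 − 1 = 0.2082.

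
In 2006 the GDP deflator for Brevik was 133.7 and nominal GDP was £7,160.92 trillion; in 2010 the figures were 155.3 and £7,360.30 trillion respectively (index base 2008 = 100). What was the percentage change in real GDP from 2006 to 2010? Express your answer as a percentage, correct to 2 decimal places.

Real GDP 2006 = 7160.92 / 1.337 = 5355.96.
Real GDP 2010 = 7360.30 / 1.553 = 4739.41.
Real growth = 4739.41 / 5355.96 − 1 = -0.1151.

-11.51%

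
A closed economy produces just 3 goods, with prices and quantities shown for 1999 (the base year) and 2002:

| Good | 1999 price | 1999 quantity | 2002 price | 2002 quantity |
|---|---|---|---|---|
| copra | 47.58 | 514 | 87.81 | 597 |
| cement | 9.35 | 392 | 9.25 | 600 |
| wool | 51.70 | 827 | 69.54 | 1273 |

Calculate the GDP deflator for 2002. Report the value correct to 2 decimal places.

146.75

Nominal GDP 2002 = 87.81·597 + 9.25·600 + 69.54·1273 = 146496.99.
Real GDP 2002 (at 1999 prices) = 47.58·597 + 9.35·600 + 51.70·1273 = 99829.36.
Deflator = Nominal/Real × 100 = 146496.99/99829.36 × 100 = 146.747.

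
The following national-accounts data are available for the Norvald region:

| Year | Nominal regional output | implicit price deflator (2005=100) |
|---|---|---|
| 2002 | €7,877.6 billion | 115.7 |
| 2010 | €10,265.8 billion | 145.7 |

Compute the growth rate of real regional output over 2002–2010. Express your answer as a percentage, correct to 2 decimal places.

3.48%

Deflate each year: 2002 → 7877.6/1.157 = 6808.64; 2010 → 10265.8/1.457 = 7045.85.
So real regional output changed by 7045.85/6808.64 − 1 = 0.0348, i.e. 3.48%.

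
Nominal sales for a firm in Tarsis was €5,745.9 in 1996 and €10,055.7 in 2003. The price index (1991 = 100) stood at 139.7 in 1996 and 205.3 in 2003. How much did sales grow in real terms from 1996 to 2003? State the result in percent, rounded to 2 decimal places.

19.09%

Deflate each year: 1996 → 5745.9/1.397 = 4113.03; 2003 → 10055.7/2.053 = 4898.05.
So real sales changed by 4898.05/4113.03 − 1 = 0.1909, i.e. 19.09%.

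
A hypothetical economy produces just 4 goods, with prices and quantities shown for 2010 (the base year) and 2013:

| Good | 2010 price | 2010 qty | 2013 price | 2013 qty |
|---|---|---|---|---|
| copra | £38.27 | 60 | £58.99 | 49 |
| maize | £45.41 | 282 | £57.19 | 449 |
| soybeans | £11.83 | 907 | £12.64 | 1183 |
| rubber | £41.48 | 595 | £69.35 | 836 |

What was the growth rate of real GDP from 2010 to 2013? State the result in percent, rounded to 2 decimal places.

40.43%

Real GDP 2010 = Nominal GDP 2010 = 38.27·60 + 45.41·282 + 11.83·907 + 41.48·595 = 50512.23.
Real GDP 2013 (at 2010 prices) = 38.27·49 + 45.41·449 + 11.83·1183 + 41.48·836 = 70936.49.
Real growth = 70936.49/50512.23 − 1 = 0.4043.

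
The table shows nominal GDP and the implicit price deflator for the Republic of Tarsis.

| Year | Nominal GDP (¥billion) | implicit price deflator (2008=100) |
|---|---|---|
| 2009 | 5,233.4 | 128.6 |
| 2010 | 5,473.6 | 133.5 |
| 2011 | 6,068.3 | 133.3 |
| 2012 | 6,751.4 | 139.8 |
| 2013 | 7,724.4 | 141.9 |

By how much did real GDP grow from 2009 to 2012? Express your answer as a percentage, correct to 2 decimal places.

18.67%

Real GDP 2009 = 5233.4/1.286 = 4069.52.
Real GDP 2012 = 6751.4/1.398 = 4829.33.
Change = 4829.33/4069.52 − 1 = 0.1867.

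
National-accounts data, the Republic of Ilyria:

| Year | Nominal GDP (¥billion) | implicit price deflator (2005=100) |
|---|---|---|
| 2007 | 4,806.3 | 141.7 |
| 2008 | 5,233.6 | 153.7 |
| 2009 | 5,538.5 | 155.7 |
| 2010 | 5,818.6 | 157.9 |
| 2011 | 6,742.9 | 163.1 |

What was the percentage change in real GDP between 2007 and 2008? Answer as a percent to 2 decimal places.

0.39%

Real GDP 2007 = 4806.3/1.417 = 3391.88.
Real GDP 2008 = 5233.6/1.537 = 3405.07.
Change = 3405.07/3391.88 − 1 = 0.0039.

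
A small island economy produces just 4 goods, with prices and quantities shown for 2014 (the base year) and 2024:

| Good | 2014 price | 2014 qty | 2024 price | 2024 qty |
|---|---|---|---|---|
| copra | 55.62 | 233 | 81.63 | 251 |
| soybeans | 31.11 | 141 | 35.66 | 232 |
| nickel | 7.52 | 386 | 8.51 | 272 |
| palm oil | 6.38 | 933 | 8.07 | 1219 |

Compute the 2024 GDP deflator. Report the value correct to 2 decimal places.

131.98

Nominal GDP 2024 = 81.63·251 + 35.66·232 + 8.51·272 + 8.07·1219 = 40914.30.
Real GDP 2024 (at 2014 prices) = 55.62·251 + 31.11·232 + 7.52·272 + 6.38·1219 = 31000.80.
Deflator = Nominal/Real × 100 = 40914.30/31000.80 × 100 = 131.978.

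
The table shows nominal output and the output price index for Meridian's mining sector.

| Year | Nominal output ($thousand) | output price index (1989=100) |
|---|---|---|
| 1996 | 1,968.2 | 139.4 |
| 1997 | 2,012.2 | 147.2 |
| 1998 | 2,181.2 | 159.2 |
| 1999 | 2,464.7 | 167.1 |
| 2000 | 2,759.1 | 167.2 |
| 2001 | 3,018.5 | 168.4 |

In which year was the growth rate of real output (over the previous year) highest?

1997: real = 2012.2/1.472 = 1366.98; growth vs 1996 (1411.91) = -3.18%.
1998: real = 2181.2/1.592 = 1370.10; growth vs 1997 (1366.98) = 0.23%.
1999: real = 2464.7/1.671 = 1474.99; growth vs 1998 (1370.10) = 7.66%.
2000: real = 2759.1/1.672 = 1650.18; growth vs 1999 (1474.99) = 11.88%.
2001: real = 3018.5/1.684 = 1792.46; growth vs 2000 (1650.18) = 8.62%.

2000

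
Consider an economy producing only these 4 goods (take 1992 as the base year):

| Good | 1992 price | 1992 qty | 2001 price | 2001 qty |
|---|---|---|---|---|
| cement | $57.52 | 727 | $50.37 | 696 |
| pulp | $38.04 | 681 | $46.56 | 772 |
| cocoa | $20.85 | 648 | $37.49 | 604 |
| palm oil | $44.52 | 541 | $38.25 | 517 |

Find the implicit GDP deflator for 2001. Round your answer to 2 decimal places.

Nominal GDP 2001 = 50.37·696 + 46.56·772 + 37.49·604 + 38.25·517 = 113421.05.
Real GDP 2001 (at 1992 prices) = 57.52·696 + 38.04·772 + 20.85·604 + 44.52·517 = 105011.04.
Deflator = Nominal/Real × 100 = 113421.05/105011.04 × 100 = 108.009.

108.01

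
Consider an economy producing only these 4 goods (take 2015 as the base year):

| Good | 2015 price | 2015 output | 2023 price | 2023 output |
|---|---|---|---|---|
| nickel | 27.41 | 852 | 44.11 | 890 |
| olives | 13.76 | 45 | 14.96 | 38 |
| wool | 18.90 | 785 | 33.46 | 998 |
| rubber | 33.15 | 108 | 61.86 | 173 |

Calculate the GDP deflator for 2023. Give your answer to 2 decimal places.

169.49

Nominal GDP 2023 = 44.11·890 + 14.96·38 + 33.46·998 + 61.86·173 = 83921.24.
Real GDP 2023 (at 2015 prices) = 27.41·890 + 13.76·38 + 18.90·998 + 33.15·173 = 49514.93.
Deflator = Nominal/Real × 100 = 83921.24/49514.93 × 100 = 169.487.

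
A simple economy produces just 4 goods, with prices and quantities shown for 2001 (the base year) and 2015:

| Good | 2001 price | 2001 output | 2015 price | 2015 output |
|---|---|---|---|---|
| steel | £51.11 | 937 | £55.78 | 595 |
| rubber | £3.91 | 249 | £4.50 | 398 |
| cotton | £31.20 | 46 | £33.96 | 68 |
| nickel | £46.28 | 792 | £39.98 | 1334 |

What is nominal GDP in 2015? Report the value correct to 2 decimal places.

Nominal GDP 2015 = Σ (p_2015 × q_2015) = 55.78·595 + 4.50·398 + 33.96·68 + 39.98·1334 = 90622.70.

£90622.70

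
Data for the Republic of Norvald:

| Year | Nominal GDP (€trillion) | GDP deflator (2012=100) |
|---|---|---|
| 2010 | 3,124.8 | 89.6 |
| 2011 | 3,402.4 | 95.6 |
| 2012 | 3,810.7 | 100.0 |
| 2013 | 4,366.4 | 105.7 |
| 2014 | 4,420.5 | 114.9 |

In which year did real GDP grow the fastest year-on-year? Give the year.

2011: real = 3402.4/0.956 = 3559.00; growth vs 2010 (3487.50) = 2.05%.
2012: real = 3810.7/1.000 = 3810.70; growth vs 2011 (3559.00) = 7.07%.
2013: real = 4366.4/1.057 = 4130.94; growth vs 2012 (3810.70) = 8.40%.
2014: real = 4420.5/1.149 = 3847.26; growth vs 2013 (4130.94) = -6.87%.

2013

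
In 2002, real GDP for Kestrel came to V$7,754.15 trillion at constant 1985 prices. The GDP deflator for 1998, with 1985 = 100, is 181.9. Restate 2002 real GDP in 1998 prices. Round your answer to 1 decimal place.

Real GDP in 1998 prices = Real GDP in 1985 prices × (P_1998/P_1985) = 7754.15 × 1.819 = 14104.80.

V$14,104.8 trillion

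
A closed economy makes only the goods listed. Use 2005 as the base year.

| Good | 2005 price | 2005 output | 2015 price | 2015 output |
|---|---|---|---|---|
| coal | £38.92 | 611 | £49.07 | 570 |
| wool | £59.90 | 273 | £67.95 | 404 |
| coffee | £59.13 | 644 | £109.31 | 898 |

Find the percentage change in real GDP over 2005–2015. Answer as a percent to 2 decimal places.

27.20%

Real GDP 2005 = Nominal GDP 2005 = 38.92·611 + 59.90·273 + 59.13·644 = 78212.54.
Real GDP 2015 (at 2005 prices) = 38.92·570 + 59.90·404 + 59.13·898 = 99482.74.
Real growth = 99482.74/78212.54 − 1 = 0.2720.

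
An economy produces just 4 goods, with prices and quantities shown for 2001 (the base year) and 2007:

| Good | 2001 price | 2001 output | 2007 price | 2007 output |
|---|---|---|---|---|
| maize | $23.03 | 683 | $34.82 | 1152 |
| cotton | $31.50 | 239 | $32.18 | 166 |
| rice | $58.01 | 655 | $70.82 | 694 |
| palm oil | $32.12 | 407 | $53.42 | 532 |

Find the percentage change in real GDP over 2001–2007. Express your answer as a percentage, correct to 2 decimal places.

19.88%

Real GDP 2001 = Nominal GDP 2001 = 23.03·683 + 31.50·239 + 58.01·655 + 32.12·407 = 74327.38.
Real GDP 2007 (at 2001 prices) = 23.03·1152 + 31.50·166 + 58.01·694 + 32.12·532 = 89106.34.
Real growth = 89106.34/74327.38 − 1 = 0.1988.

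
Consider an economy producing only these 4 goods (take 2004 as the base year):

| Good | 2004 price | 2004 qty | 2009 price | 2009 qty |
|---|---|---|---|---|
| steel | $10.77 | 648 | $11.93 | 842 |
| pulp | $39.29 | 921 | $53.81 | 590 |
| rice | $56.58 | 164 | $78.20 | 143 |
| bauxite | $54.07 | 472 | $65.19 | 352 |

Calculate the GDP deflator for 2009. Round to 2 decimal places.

Nominal GDP 2009 = 11.93·842 + 53.81·590 + 78.20·143 + 65.19·352 = 75922.44.
Real GDP 2009 (at 2004 prices) = 10.77·842 + 39.29·590 + 56.58·143 + 54.07·352 = 59373.02.
Deflator = Nominal/Real × 100 = 75922.44/59373.02 × 100 = 127.874.

127.87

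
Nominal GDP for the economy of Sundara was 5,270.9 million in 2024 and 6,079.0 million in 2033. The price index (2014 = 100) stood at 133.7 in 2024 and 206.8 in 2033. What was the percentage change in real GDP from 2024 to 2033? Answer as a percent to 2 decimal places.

-25.44%

Deflate each year: 2024 → 5270.9/1.337 = 3942.33; 2033 → 6079.0/2.068 = 2939.56.
So real GDP changed by 2939.56/3942.33 − 1 = -0.2544, i.e. -25.44%.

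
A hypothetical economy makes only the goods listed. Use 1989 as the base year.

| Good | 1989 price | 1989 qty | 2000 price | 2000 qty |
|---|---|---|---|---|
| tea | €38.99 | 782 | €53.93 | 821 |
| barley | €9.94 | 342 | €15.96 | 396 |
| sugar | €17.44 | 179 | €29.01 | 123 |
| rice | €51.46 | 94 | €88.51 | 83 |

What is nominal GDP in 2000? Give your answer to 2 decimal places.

€61511.25

Nominal GDP 2000 = Σ (p_2000 × q_2000) = 53.93·821 + 15.96·396 + 29.01·123 + 88.51·83 = 61511.25.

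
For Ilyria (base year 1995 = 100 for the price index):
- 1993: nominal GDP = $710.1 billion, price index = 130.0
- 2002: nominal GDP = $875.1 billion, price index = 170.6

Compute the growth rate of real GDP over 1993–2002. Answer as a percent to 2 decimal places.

Deflate each year: 1993 → 710.1/1.300 = 546.23; 2002 → 875.1/1.706 = 512.95.
So real GDP changed by 512.95/546.23 − 1 = -0.0609, i.e. -6.09%.

-6.09%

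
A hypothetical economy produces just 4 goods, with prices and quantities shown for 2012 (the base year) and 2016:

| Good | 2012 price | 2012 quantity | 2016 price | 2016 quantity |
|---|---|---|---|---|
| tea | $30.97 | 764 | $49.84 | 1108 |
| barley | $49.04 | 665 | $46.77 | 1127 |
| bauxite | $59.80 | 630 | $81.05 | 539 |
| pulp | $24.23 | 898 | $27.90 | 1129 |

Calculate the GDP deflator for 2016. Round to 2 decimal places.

122.76

Nominal GDP 2016 = 49.84·1108 + 46.77·1127 + 81.05·539 + 27.90·1129 = 183117.56.
Real GDP 2016 (at 2012 prices) = 30.97·1108 + 49.04·1127 + 59.80·539 + 24.23·1129 = 149170.71.
Deflator = Nominal/Real × 100 = 183117.56/149170.71 × 100 = 122.757.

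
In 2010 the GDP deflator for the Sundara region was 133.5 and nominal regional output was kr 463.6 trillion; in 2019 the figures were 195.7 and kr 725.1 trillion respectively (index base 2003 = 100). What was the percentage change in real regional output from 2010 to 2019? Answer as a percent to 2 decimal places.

6.70%

Real regional output 2010 = 463.6 / 1.335 = 347.27.
Real regional output 2019 = 725.1 / 1.957 = 370.52.
Real growth = 370.52 / 347.27 − 1 = 0.0670.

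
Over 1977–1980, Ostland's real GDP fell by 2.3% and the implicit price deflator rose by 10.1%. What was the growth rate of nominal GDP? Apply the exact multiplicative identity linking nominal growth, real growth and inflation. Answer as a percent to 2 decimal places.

7.57%

(1 + g_nom) = (1 + g_real)(1 + π) = 0.9770 × 1.1010 = 1.07568.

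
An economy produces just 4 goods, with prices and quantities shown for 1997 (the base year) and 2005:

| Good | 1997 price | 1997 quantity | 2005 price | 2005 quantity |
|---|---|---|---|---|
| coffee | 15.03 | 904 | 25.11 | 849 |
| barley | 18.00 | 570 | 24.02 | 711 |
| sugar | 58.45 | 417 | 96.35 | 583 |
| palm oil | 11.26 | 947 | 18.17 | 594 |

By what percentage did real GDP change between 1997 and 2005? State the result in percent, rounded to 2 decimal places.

Real GDP 1997 = Nominal GDP 1997 = 15.03·904 + 18.00·570 + 58.45·417 + 11.26·947 = 58883.99.
Real GDP 2005 (at 1997 prices) = 15.03·849 + 18.00·711 + 58.45·583 + 11.26·594 = 66323.26.
Real growth = 66323.26/58883.99 − 1 = 0.1263.

12.63%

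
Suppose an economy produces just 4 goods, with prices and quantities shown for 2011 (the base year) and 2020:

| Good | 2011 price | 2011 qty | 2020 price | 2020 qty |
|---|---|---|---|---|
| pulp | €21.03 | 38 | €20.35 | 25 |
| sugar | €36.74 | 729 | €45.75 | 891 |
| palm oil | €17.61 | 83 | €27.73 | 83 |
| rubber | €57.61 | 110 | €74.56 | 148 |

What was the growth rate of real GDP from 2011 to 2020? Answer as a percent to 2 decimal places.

22.24%

Real GDP 2011 = Nominal GDP 2011 = 21.03·38 + 36.74·729 + 17.61·83 + 57.61·110 = 35381.33.
Real GDP 2020 (at 2011 prices) = 21.03·25 + 36.74·891 + 17.61·83 + 57.61·148 = 43249.00.
Real growth = 43249.00/35381.33 − 1 = 0.2224.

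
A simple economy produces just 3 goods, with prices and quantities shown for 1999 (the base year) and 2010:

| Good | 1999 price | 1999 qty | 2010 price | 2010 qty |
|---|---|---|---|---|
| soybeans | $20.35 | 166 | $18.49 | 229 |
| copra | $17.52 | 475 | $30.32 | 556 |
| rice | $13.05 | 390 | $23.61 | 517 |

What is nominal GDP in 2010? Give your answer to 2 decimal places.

Nominal GDP 2010 = Σ (p_2010 × q_2010) = 18.49·229 + 30.32·556 + 23.61·517 = 33298.50.

$33298.50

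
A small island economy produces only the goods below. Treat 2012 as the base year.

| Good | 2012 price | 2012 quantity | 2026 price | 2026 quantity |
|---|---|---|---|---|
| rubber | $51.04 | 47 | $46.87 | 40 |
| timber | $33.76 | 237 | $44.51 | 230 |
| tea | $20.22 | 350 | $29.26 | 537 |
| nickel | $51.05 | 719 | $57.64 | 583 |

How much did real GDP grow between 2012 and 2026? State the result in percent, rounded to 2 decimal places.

-6.93%

Real GDP 2012 = Nominal GDP 2012 = 51.04·47 + 33.76·237 + 20.22·350 + 51.05·719 = 54181.95.
Real GDP 2026 (at 2012 prices) = 51.04·40 + 33.76·230 + 20.22·537 + 51.05·583 = 50426.69.
Real growth = 50426.69/54181.95 − 1 = -0.0693.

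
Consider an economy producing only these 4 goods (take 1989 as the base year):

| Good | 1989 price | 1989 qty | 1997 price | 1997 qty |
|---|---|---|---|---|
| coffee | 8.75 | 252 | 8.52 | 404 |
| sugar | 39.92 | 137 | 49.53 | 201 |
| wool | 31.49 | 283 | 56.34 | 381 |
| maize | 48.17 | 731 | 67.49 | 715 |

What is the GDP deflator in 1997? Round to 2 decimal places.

Nominal GDP 1997 = 8.52·404 + 49.53·201 + 56.34·381 + 67.49·715 = 83118.50.
Real GDP 1997 (at 1989 prices) = 8.75·404 + 39.92·201 + 31.49·381 + 48.17·715 = 57998.16.
Deflator = Nominal/Real × 100 = 83118.50/57998.16 × 100 = 143.312.

143.31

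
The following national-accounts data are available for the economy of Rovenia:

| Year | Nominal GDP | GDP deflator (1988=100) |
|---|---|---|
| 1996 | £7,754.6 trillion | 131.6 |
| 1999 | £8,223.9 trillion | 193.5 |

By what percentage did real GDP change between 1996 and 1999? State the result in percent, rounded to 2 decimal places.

-27.87%

Deflate each year: 1996 → 7754.6/1.316 = 5892.55; 1999 → 8223.9/1.935 = 4250.08.
So real GDP changed by 4250.08/5892.55 − 1 = -0.2787, i.e. -27.87%.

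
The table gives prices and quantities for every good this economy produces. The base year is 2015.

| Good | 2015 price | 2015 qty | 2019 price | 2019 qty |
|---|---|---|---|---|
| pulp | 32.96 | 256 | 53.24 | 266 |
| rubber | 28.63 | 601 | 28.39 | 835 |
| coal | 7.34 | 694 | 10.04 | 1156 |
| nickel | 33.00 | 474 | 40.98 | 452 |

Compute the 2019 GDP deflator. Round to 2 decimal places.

Nominal GDP 2019 = 53.24·266 + 28.39·835 + 10.04·1156 + 40.98·452 = 67996.69.
Real GDP 2019 (at 2015 prices) = 32.96·266 + 28.63·835 + 7.34·1156 + 33.00·452 = 56074.45.
Deflator = Nominal/Real × 100 = 67996.69/56074.45 × 100 = 121.261.

121.26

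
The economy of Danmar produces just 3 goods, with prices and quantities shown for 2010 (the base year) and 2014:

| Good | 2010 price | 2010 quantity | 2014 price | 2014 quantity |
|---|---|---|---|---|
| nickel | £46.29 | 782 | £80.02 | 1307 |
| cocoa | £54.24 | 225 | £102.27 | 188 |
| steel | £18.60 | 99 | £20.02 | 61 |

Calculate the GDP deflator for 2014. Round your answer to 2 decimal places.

Nominal GDP 2014 = 80.02·1307 + 102.27·188 + 20.02·61 = 125034.12.
Real GDP 2014 (at 2010 prices) = 46.29·1307 + 54.24·188 + 18.60·61 = 71832.75.
Deflator = Nominal/Real × 100 = 125034.12/71832.75 × 100 = 174.063.

174.06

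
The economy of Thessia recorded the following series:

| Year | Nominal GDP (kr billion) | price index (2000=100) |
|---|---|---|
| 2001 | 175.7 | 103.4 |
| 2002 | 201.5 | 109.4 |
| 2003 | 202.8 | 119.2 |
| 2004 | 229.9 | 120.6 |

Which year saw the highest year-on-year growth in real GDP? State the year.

2004

2002: real = 201.5/1.094 = 184.19; growth vs 2001 (169.92) = 8.40%.
2003: real = 202.8/1.192 = 170.13; growth vs 2002 (184.19) = -7.63%.
2004: real = 229.9/1.206 = 190.63; growth vs 2003 (170.13) = 12.05%.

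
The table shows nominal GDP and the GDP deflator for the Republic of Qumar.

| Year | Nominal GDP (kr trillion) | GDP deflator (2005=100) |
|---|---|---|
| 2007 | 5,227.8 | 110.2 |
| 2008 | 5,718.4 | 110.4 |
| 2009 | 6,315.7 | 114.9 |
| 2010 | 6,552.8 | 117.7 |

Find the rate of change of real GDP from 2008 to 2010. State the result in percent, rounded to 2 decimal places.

Real GDP 2008 = 5718.4/1.104 = 5179.71.
Real GDP 2010 = 6552.8/1.177 = 5567.37.
Change = 5567.37/5179.71 − 1 = 0.0748.

7.48%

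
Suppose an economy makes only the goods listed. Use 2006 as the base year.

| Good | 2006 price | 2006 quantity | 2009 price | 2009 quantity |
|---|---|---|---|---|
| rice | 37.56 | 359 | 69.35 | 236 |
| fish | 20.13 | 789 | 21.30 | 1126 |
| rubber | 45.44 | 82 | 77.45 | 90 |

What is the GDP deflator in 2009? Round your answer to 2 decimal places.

132.85

Nominal GDP 2009 = 69.35·236 + 21.30·1126 + 77.45·90 = 47320.90.
Real GDP 2009 (at 2006 prices) = 37.56·236 + 20.13·1126 + 45.44·90 = 35620.14.
Deflator = Nominal/Real × 100 = 47320.90/35620.14 × 100 = 132.849.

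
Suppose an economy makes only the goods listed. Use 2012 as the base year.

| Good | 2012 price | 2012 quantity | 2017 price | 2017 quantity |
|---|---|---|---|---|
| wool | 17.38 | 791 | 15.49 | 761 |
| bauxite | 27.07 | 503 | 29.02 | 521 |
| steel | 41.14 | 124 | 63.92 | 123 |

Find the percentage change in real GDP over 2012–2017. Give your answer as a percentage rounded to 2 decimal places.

Real GDP 2012 = Nominal GDP 2012 = 17.38·791 + 27.07·503 + 41.14·124 = 32465.15.
Real GDP 2017 (at 2012 prices) = 17.38·761 + 27.07·521 + 41.14·123 = 32389.87.
Real growth = 32389.87/32465.15 − 1 = -0.0023.

-0.23%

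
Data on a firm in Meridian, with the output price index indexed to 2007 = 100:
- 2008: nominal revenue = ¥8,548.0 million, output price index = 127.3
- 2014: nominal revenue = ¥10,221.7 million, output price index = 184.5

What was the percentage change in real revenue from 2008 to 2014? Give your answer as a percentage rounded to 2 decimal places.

Real revenue 2008 = 8548.0 / 1.273 = 6714.85.
Real revenue 2014 = 10221.7 / 1.845 = 5540.22.
Real growth = 5540.22 / 6714.85 − 1 = -0.1749.

-17.49%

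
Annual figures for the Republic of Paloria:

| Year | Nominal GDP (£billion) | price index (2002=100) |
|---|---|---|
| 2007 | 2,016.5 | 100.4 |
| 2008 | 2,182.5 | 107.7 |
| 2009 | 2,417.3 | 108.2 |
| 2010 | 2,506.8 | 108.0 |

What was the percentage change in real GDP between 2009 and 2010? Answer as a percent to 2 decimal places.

Real GDP 2009 = 2417.3/1.082 = 2234.10.
Real GDP 2010 = 2506.8/1.080 = 2321.11.
Change = 2321.11/2234.10 − 1 = 0.0389.

3.89%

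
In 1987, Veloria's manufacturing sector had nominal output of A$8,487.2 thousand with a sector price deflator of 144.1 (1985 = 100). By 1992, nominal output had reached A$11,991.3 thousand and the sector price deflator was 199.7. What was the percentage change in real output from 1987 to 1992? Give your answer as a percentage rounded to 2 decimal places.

Real output 1987 = 8487.2 / 1.441 = 5889.80.
Real output 1992 = 11991.3 / 1.997 = 6004.66.
Real growth = 6004.66 / 5889.80 − 1 = 0.0195.

1.95%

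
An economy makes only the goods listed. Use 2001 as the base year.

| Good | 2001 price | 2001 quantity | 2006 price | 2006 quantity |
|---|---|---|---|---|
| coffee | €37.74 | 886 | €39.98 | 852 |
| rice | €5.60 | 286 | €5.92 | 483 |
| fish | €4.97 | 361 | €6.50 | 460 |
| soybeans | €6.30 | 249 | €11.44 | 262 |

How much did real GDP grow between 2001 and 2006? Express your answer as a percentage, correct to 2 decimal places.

1.03%

Real GDP 2001 = Nominal GDP 2001 = 37.74·886 + 5.60·286 + 4.97·361 + 6.30·249 = 38402.11.
Real GDP 2006 (at 2001 prices) = 37.74·852 + 5.60·483 + 4.97·460 + 6.30·262 = 38796.08.
Real growth = 38796.08/38402.11 − 1 = 0.0103.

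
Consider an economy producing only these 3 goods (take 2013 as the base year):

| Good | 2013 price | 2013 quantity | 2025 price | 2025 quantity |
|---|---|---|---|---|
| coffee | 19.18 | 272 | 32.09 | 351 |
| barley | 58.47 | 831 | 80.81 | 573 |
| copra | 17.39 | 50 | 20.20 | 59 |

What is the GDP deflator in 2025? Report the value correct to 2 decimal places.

142.41

Nominal GDP 2025 = 32.09·351 + 80.81·573 + 20.20·59 = 58759.52.
Real GDP 2025 (at 2013 prices) = 19.18·351 + 58.47·573 + 17.39·59 = 41261.50.
Deflator = Nominal/Real × 100 = 58759.52/41261.50 × 100 = 142.408.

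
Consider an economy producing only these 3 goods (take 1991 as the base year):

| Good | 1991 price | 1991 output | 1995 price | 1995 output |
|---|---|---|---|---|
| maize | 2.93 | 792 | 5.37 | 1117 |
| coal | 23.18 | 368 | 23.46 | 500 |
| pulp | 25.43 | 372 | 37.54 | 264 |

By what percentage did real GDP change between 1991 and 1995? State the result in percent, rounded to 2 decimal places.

Real GDP 1991 = Nominal GDP 1991 = 2.93·792 + 23.18·368 + 25.43·372 = 20310.76.
Real GDP 1995 (at 1991 prices) = 2.93·1117 + 23.18·500 + 25.43·264 = 21576.33.
Real growth = 21576.33/20310.76 − 1 = 0.0623.

6.23%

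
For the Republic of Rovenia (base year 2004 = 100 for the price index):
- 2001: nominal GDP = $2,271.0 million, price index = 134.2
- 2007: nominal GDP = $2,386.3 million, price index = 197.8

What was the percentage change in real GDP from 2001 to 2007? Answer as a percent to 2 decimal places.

Real GDP 2001 = 2271.0 / 1.342 = 1692.25.
Real GDP 2007 = 2386.3 / 1.978 = 1206.42.
Real growth = 1206.42 / 1692.25 − 1 = -0.2871.

-28.71%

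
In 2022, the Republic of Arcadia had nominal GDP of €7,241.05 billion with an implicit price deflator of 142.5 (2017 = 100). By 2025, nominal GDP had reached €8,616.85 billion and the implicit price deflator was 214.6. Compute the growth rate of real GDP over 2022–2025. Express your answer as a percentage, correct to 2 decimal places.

Deflate each year: 2022 → 7241.05/1.425 = 5081.44; 2025 → 8616.85/2.146 = 4015.31.
So real GDP changed by 4015.31/5081.44 − 1 = -0.2098, i.e. -20.98%.

-20.98%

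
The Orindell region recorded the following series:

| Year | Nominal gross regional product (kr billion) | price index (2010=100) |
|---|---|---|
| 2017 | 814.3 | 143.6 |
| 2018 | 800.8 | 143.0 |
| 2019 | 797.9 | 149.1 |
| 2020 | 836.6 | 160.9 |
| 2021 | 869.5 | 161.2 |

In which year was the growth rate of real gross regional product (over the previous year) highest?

2021

2018: real = 800.8/1.430 = 560.00; growth vs 2017 (567.06) = -1.25%.
2019: real = 797.9/1.491 = 535.14; growth vs 2018 (560.00) = -4.44%.
2020: real = 836.6/1.609 = 519.95; growth vs 2019 (535.14) = -2.84%.
2021: real = 869.5/1.612 = 539.39; growth vs 2020 (519.95) = 3.74%.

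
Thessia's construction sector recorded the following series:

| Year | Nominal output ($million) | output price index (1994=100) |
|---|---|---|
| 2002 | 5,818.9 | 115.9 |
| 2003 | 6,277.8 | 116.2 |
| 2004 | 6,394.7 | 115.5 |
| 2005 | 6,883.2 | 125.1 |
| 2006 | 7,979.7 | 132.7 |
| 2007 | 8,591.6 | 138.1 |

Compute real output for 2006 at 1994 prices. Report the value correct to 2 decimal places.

$6,013.34 million

Real output 2006 = 7979.7 / 1.327 = 6013.34.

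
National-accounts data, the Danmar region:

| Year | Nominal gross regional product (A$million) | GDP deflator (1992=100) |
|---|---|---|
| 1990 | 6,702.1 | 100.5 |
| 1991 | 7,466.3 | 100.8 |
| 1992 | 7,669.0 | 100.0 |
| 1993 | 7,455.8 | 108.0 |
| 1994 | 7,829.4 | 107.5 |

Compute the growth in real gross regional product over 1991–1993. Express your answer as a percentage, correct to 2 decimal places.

Real gross regional product 1991 = 7466.3/1.008 = 7407.04.
Real gross regional product 1993 = 7455.8/1.080 = 6903.52.
Change = 6903.52/7407.04 − 1 = -0.0680.

-6.80%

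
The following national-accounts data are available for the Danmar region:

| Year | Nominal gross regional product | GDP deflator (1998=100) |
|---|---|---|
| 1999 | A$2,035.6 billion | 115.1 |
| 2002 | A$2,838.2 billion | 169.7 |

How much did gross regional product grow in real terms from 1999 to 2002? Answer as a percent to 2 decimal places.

Real gross regional product 1999 = 2035.6 / 1.151 = 1768.55.
Real gross regional product 2002 = 2838.2 / 1.697 = 1672.48.
Real growth = 1672.48 / 1768.55 − 1 = -0.0543.

-5.43%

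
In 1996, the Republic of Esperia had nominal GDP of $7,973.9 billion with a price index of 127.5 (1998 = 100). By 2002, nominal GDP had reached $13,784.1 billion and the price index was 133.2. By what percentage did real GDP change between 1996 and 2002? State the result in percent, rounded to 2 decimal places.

65.47%

Deflate each year: 1996 → 7973.9/1.275 = 6254.04; 2002 → 13784.1/1.332 = 10348.42.
So real GDP changed by 10348.42/6254.04 − 1 = 0.6547, i.e. 65.47%.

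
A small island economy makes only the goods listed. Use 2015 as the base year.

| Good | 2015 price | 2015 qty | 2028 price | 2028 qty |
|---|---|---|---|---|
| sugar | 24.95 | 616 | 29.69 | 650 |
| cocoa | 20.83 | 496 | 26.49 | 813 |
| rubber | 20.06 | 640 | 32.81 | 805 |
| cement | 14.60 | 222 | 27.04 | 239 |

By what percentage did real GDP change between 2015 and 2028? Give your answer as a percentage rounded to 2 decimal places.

26.35%

Real GDP 2015 = Nominal GDP 2015 = 24.95·616 + 20.83·496 + 20.06·640 + 14.60·222 = 41780.48.
Real GDP 2028 (at 2015 prices) = 24.95·650 + 20.83·813 + 20.06·805 + 14.60·239 = 52789.99.
Real growth = 52789.99/41780.48 − 1 = 0.2635.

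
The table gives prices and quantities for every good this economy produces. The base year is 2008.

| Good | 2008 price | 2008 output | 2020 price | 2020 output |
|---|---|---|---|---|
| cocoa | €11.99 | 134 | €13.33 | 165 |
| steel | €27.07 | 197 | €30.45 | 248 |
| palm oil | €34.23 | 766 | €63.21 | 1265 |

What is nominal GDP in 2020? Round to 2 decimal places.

€89711.70

Nominal GDP 2020 = Σ (p_2020 × q_2020) = 13.33·165 + 30.45·248 + 63.21·1265 = 89711.70.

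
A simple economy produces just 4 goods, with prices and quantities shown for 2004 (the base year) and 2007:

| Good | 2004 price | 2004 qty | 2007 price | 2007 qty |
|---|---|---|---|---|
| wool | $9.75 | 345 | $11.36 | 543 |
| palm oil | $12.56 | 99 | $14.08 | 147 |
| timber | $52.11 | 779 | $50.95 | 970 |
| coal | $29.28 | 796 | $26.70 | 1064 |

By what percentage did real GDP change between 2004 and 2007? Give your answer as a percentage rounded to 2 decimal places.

29.68%

Real GDP 2004 = Nominal GDP 2004 = 9.75·345 + 12.56·99 + 52.11·779 + 29.28·796 = 68507.76.
Real GDP 2007 (at 2004 prices) = 9.75·543 + 12.56·147 + 52.11·970 + 29.28·1064 = 88841.19.
Real growth = 88841.19/68507.76 − 1 = 0.2968.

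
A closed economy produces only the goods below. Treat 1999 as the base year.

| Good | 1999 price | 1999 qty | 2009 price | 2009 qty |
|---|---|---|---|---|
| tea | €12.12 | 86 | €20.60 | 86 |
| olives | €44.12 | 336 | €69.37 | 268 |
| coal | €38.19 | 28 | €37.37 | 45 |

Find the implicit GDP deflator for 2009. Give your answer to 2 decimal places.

151.14

Nominal GDP 2009 = 20.60·86 + 69.37·268 + 37.37·45 = 22044.41.
Real GDP 2009 (at 1999 prices) = 12.12·86 + 44.12·268 + 38.19·45 = 14585.03.
Deflator = Nominal/Real × 100 = 22044.41/14585.03 × 100 = 151.144.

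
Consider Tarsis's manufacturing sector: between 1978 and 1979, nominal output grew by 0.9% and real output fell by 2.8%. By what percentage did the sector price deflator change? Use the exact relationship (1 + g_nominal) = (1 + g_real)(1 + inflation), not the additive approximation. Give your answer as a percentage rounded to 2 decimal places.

3.81%

(1 + g_nom) = (1 + g_real)(1 + π), so π = 1.0090 / 0.9720 − 1 = 0.03807.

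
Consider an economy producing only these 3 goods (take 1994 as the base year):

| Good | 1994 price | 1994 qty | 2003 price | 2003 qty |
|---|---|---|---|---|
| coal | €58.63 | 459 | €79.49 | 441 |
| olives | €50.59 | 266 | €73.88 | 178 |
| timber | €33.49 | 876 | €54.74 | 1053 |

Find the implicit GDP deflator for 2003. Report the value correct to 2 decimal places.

150.94

Nominal GDP 2003 = 79.49·441 + 73.88·178 + 54.74·1053 = 105846.95.
Real GDP 2003 (at 1994 prices) = 58.63·441 + 50.59·178 + 33.49·1053 = 70125.82.
Deflator = Nominal/Real × 100 = 105846.95/70125.82 × 100 = 150.939.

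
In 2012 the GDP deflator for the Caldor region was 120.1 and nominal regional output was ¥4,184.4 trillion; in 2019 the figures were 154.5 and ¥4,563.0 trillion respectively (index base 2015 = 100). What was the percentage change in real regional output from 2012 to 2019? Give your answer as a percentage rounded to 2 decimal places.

Deflate each year: 2012 → 4184.4/1.201 = 3484.10; 2019 → 4563.0/1.545 = 2953.40.
So real regional output changed by 2953.40/3484.10 − 1 = -0.1523, i.e. -15.23%.

-15.23%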